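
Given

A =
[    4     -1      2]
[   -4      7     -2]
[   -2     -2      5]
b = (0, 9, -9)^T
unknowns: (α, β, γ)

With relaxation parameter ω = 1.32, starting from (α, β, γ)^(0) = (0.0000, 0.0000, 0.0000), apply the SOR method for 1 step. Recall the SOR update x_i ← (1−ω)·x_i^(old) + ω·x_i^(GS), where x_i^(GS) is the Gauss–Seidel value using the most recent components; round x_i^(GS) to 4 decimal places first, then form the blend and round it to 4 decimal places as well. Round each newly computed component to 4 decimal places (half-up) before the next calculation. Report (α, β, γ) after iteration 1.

(0.0000, 1.6971, -1.4800)

Iteration 1:
  α: GS value = (0 - (-1)·0.0000 - (2)·0.0000) / (4) = 0.0000;  α ← (1−ω)·0.0000 + ω·0.0000 = 0.0000
  β: GS value = (9 - (-4)·0.0000 - (-2)·0.0000) / (7) = 1.2857;  β ← (1−ω)·0.0000 + ω·1.2857 = 1.6971
  γ: GS value = (-9 - (-2)·0.0000 - (-2)·1.6971) / (5) = -1.1212;  γ ← (1−ω)·0.0000 + ω·-1.1212 = -1.4800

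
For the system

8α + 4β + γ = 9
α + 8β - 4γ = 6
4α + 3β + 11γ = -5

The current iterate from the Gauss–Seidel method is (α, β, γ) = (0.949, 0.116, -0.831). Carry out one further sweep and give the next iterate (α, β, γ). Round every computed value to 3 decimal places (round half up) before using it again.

(1.171, 0.188, -0.932)

One sweep:
  α = (9 - (4)·0.116 - (1)·-0.831) / (8) = 1.171
  β = (6 - (1)·1.171 - (-4)·-0.831) / (8) = 0.188
  γ = (-5 - (4)·1.171 - (3)·0.188) / (11) = -0.932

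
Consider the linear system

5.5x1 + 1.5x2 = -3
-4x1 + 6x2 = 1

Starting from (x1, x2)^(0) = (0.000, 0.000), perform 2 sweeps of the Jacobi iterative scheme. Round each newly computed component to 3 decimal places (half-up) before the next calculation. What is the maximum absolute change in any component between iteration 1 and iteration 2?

Iteration 1:
  x1 = (-3 - (1.5)·0.000) / (5.5) = -0.545
  x2 = (1 - (-4)·0.000) / (6) = 0.167
Iteration 2:
  x1 = (-3 - (1.5)·0.167) / (5.5) = -0.591
  x2 = (1 - (-4)·-0.545) / (6) = -0.197
Change: (-0.046, -0.364) → max |·| = 0.364

0.364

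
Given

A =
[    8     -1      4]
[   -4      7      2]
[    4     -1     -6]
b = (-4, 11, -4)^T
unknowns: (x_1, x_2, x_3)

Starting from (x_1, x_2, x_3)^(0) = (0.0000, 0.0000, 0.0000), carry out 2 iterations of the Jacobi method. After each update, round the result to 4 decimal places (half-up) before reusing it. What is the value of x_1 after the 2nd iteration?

-0.6369

Iteration 1:
  x_1 = (-4 - (-1)·0.0000 - (4)·0.0000) / (8) = -0.5000
  x_2 = (11 - (-4)·0.0000 - (2)·0.0000) / (7) = 1.5714
  x_3 = (-4 - (4)·0.0000 - (-1)·0.0000) / (-6) = 0.6667
Iteration 2:
  x_1 = (-4 - (-1)·1.5714 - (4)·0.6667) / (8) = -0.6369
  x_2 = (11 - (-4)·-0.5000 - (2)·0.6667) / (7) = 1.0952
  x_3 = (-4 - (4)·-0.5000 - (-1)·1.5714) / (-6) = 0.0714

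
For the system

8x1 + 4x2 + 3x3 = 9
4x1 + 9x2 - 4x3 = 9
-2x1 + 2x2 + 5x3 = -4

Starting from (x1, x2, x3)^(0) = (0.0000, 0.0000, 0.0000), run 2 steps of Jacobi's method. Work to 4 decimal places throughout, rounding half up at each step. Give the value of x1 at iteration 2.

Iteration 1:
  x1 = (9 - (4)·0.0000 - (3)·0.0000) / (8) = 1.1250
  x2 = (9 - (4)·0.0000 - (-4)·0.0000) / (9) = 1.0000
  x3 = (-4 - (-2)·0.0000 - (2)·0.0000) / (5) = -0.8000
Iteration 2:
  x1 = (9 - (4)·1.0000 - (3)·-0.8000) / (8) = 0.9250
  x2 = (9 - (4)·1.1250 - (-4)·-0.8000) / (9) = 0.1444
  x3 = (-4 - (-2)·1.1250 - (2)·1.0000) / (5) = -0.7500

0.9250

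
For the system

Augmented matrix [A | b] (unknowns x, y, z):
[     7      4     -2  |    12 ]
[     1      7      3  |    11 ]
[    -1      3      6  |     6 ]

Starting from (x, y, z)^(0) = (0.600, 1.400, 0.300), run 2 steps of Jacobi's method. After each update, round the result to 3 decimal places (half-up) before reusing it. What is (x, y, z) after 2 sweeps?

(1.053, 1.257, 0.488)

Iteration 1:
  x = (12 - (4)·1.400 - (-2)·0.300) / (7) = 1.000
  y = (11 - (1)·0.600 - (3)·0.300) / (7) = 1.357
  z = (6 - (-1)·0.600 - (3)·1.400) / (6) = 0.400
Iteration 2:
  x = (12 - (4)·1.357 - (-2)·0.400) / (7) = 1.053
  y = (11 - (1)·1.000 - (3)·0.400) / (7) = 1.257
  z = (6 - (-1)·1.000 - (3)·1.357) / (6) = 0.488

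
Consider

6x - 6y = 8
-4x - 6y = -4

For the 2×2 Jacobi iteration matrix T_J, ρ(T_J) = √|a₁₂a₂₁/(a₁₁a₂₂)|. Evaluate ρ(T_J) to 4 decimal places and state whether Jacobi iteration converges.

a₁₂a₂₁/(a₁₁a₂₂) = (-6)·(-4) / ((6)·(-6)) = -0.666667
ρ = √|-0.666667| = √0.666667 = 0.8165
ρ < 1, so Jacobi converges

0.8165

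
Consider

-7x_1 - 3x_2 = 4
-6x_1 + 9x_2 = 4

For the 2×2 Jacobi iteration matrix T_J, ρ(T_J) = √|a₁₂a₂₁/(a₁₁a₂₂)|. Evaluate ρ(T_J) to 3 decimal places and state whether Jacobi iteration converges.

0.535

a₁₂a₂₁/(a₁₁a₂₂) = (-3)·(-6) / ((-7)·(9)) = -0.285714
ρ = √|-0.285714| = √0.285714 = 0.535
ρ < 1, so Jacobi converges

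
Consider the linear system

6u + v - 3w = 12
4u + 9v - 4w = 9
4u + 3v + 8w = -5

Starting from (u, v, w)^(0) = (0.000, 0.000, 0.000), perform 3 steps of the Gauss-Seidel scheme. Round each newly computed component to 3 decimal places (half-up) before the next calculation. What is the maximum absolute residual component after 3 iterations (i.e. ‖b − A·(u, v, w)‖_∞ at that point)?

Iteration 1:
  u = (12 - (1)·0.000 - (-3)·0.000) / (6) = 2.000
  v = (9 - (4)·2.000 - (-4)·0.000) / (9) = 0.111
  w = (-5 - (4)·2.000 - (3)·0.111) / (8) = -1.667
Iteration 2:
  u = (12 - (1)·0.111 - (-3)·-1.667) / (6) = 1.148
  v = (9 - (4)·1.148 - (-4)·-1.667) / (9) = -0.251
  w = (-5 - (4)·1.148 - (3)·-0.251) / (8) = -1.105
Iteration 3:
  u = (12 - (1)·-0.251 - (-3)·-1.105) / (6) = 1.489
  v = (9 - (4)·1.489 - (-4)·-1.105) / (9) = -0.153
  w = (-5 - (4)·1.489 - (3)·-0.153) / (8) = -1.312
Residual b − A·x = (-0.717, -0.827, -0.001); ∞-norm = 0.827

0.827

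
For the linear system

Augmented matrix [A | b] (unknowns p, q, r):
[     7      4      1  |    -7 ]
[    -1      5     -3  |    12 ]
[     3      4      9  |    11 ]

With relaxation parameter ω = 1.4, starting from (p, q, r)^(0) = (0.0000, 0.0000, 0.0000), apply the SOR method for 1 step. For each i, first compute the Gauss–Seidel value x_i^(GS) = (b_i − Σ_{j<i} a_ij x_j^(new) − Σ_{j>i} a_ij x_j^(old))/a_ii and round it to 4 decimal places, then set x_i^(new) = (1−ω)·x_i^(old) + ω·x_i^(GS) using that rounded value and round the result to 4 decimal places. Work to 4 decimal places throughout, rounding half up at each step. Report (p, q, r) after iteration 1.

(-1.4000, 2.9680, 0.5177)

Iteration 1:
  p: GS value = (-7 - (4)·0.0000 - (1)·0.0000) / (7) = -1.0000;  p ← (1−ω)·0.0000 + ω·-1.0000 = -1.4000
  q: GS value = (12 - (-1)·-1.4000 - (-3)·0.0000) / (5) = 2.1200;  q ← (1−ω)·0.0000 + ω·2.1200 = 2.9680
  r: GS value = (11 - (3)·-1.4000 - (4)·2.9680) / (9) = 0.3698;  r ← (1−ω)·0.0000 + ω·0.3698 = 0.5177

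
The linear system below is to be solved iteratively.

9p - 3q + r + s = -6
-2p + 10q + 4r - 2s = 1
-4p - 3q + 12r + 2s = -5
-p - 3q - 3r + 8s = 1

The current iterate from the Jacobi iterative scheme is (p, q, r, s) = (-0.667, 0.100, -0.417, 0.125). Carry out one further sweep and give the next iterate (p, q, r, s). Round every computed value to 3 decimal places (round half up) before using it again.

(-0.601, 0.158, -0.635, -0.077)

One sweep:
  p = (-6 - (-3)·0.100 - (1)·-0.417 - (1)·0.125) / (9) = -0.601
  q = (1 - (-2)·-0.667 - (4)·-0.417 - (-2)·0.125) / (10) = 0.158
  r = (-5 - (-4)·-0.667 - (-3)·0.100 - (2)·0.125) / (12) = -0.635
  s = (1 - (-1)·-0.667 - (-3)·0.100 - (-3)·-0.417) / (8) = -0.077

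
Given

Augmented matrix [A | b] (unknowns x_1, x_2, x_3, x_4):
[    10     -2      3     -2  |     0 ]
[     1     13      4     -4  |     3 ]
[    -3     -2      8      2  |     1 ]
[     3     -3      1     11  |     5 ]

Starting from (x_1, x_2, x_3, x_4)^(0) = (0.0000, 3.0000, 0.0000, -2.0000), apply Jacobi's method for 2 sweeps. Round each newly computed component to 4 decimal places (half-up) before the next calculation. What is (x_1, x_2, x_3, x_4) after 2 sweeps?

(-0.2349, 0.1839, -0.2143, 0.1701)

Iteration 1:
  x_1 = (0 - (-2)·3.0000 - (3)·0.0000 - (-2)·-2.0000) / (10) = 0.2000
  x_2 = (3 - (1)·0.0000 - (4)·0.0000 - (-4)·-2.0000) / (13) = -0.3846
  x_3 = (1 - (-3)·0.0000 - (-2)·3.0000 - (2)·-2.0000) / (8) = 1.3750
  x_4 = (5 - (3)·0.0000 - (-3)·3.0000 - (1)·0.0000) / (11) = 1.2727
Iteration 2:
  x_1 = (0 - (-2)·-0.3846 - (3)·1.3750 - (-2)·1.2727) / (10) = -0.2349
  x_2 = (3 - (1)·0.2000 - (4)·1.3750 - (-4)·1.2727) / (13) = 0.1839
  x_3 = (1 - (-3)·0.2000 - (-2)·-0.3846 - (2)·1.2727) / (8) = -0.2143
  x_4 = (5 - (3)·0.2000 - (-3)·-0.3846 - (1)·1.3750) / (11) = 0.1701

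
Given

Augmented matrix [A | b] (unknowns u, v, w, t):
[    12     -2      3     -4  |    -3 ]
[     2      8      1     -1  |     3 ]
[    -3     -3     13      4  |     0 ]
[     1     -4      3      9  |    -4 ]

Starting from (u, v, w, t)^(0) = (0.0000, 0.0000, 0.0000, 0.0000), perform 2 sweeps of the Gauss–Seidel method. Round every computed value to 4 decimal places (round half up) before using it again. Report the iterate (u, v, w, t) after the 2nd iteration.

Iteration 1:
  u = (-3 - (-2)·0.0000 - (3)·0.0000 - (-4)·0.0000) / (12) = -0.2500
  v = (3 - (2)·-0.2500 - (1)·0.0000 - (-1)·0.0000) / (8) = 0.4375
  w = (0 - (-3)·-0.2500 - (-3)·0.4375 - (4)·0.0000) / (13) = 0.0433
  t = (-4 - (1)·-0.2500 - (-4)·0.4375 - (3)·0.0433) / (9) = -0.2367
Iteration 2:
  u = (-3 - (-2)·0.4375 - (3)·0.0433 - (-4)·-0.2367) / (12) = -0.2668
  v = (3 - (2)·-0.2668 - (1)·0.0433 - (-1)·-0.2367) / (8) = 0.4067
  w = (0 - (-3)·-0.2668 - (-3)·0.4067 - (4)·-0.2367) / (13) = 0.1051
  t = (-4 - (1)·-0.2668 - (-4)·0.4067 - (3)·0.1051) / (9) = -0.2691

(-0.2668, 0.4067, 0.1051, -0.2691)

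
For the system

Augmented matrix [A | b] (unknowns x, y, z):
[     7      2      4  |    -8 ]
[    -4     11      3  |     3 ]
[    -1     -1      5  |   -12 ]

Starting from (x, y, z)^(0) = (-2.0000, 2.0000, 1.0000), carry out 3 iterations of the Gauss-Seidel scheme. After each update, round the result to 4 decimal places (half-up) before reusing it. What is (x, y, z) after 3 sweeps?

Iteration 1:
  x = (-8 - (2)·2.0000 - (4)·1.0000) / (7) = -2.2857
  y = (3 - (-4)·-2.2857 - (3)·1.0000) / (11) = -0.8312
  z = (-12 - (-1)·-2.2857 - (-1)·-0.8312) / (5) = -3.0234
Iteration 2:
  x = (-8 - (2)·-0.8312 - (4)·-3.0234) / (7) = 0.8223
  y = (3 - (-4)·0.8223 - (3)·-3.0234) / (11) = 1.3963
  z = (-12 - (-1)·0.8223 - (-1)·1.3963) / (5) = -1.9563
Iteration 3:
  x = (-8 - (2)·1.3963 - (4)·-1.9563) / (7) = -0.4239
  y = (3 - (-4)·-0.4239 - (3)·-1.9563) / (11) = 0.6521
  z = (-12 - (-1)·-0.4239 - (-1)·0.6521) / (5) = -2.3544

(-0.4239, 0.6521, -2.3544)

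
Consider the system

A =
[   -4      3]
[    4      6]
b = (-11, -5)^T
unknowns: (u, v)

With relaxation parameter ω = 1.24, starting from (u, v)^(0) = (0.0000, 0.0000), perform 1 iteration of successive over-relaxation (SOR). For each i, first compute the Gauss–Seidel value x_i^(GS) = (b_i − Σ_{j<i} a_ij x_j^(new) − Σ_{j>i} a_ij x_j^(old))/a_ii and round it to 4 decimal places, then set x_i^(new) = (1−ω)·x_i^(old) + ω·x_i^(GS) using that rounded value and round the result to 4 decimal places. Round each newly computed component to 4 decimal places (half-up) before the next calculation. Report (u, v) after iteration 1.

(3.4100, -3.8523)

Iteration 1:
  u: GS value = (-11 - (3)·0.0000) / (-4) = 2.7500;  u ← (1−ω)·0.0000 + ω·2.7500 = 3.4100
  v: GS value = (-5 - (4)·3.4100) / (6) = -3.1067;  v ← (1−ω)·0.0000 + ω·-3.1067 = -3.8523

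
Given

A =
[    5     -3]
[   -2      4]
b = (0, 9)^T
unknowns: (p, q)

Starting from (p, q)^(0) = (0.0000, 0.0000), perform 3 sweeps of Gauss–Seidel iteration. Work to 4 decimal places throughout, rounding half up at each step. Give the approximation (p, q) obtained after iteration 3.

(1.7550, 3.1275)

Iteration 1:
  p = (0 - (-3)·0.0000) / (5) = 0.0000
  q = (9 - (-2)·0.0000) / (4) = 2.2500
Iteration 2:
  p = (0 - (-3)·2.2500) / (5) = 1.3500
  q = (9 - (-2)·1.3500) / (4) = 2.9250
Iteration 3:
  p = (0 - (-3)·2.9250) / (5) = 1.7550
  q = (9 - (-2)·1.7550) / (4) = 3.1275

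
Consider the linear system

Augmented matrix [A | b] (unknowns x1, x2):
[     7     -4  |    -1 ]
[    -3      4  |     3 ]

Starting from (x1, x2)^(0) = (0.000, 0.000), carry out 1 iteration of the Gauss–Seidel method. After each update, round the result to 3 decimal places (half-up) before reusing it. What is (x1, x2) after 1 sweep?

Iteration 1:
  x1 = (-1 - (-4)·0.000) / (7) = -0.143
  x2 = (3 - (-3)·-0.143) / (4) = 0.643

(-0.143, 0.643)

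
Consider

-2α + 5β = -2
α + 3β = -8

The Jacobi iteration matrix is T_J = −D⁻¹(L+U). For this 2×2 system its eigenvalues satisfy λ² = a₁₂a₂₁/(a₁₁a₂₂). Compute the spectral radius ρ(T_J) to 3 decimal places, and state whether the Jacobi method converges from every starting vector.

a₁₂a₂₁/(a₁₁a₂₂) = (5)·(1) / ((-2)·(3)) = -0.833333
ρ = √|-0.833333| = √0.833333 = 0.913
ρ < 1, so Jacobi converges

0.913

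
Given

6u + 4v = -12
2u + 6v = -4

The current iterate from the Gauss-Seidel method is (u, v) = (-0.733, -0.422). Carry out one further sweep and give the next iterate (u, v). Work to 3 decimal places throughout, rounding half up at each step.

One sweep:
  u = (-12 - (4)·-0.422) / (6) = -1.719
  v = (-4 - (2)·-1.719) / (6) = -0.094

(-1.719, -0.094)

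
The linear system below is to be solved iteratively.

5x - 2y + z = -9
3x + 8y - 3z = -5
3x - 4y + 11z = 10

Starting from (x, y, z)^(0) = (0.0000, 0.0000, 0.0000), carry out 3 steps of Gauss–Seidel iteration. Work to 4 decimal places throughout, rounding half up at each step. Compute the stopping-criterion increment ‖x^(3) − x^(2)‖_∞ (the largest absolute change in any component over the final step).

Iteration 1:
  x = (-9 - (-2)·0.0000 - (1)·0.0000) / (5) = -1.8000
  y = (-5 - (3)·-1.8000 - (-3)·0.0000) / (8) = 0.0500
  z = (10 - (3)·-1.8000 - (-4)·0.0500) / (11) = 1.4182
Iteration 2:
  x = (-9 - (-2)·0.0500 - (1)·1.4182) / (5) = -2.0636
  y = (-5 - (3)·-2.0636 - (-3)·1.4182) / (8) = 0.6807
  z = (10 - (3)·-2.0636 - (-4)·0.6807) / (11) = 1.7194
Iteration 3:
  x = (-9 - (-2)·0.6807 - (1)·1.7194) / (5) = -1.8716
  y = (-5 - (3)·-1.8716 - (-3)·1.7194) / (8) = 0.7216
  z = (10 - (3)·-1.8716 - (-4)·0.7216) / (11) = 1.6819
Change: (0.1920, 0.0409, -0.0375) → max |·| = 0.1920

0.1920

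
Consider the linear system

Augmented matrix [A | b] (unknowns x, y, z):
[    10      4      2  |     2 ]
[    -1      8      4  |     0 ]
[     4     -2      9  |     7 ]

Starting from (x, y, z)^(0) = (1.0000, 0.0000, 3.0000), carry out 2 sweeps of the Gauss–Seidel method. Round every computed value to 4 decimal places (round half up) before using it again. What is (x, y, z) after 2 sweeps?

Iteration 1:
  x = (2 - (4)·0.0000 - (2)·3.0000) / (10) = -0.4000
  y = (0 - (-1)·-0.4000 - (4)·3.0000) / (8) = -1.5500
  z = (7 - (4)·-0.4000 - (-2)·-1.5500) / (9) = 0.6111
Iteration 2:
  x = (2 - (4)·-1.5500 - (2)·0.6111) / (10) = 0.6978
  y = (0 - (-1)·0.6978 - (4)·0.6111) / (8) = -0.2183
  z = (7 - (4)·0.6978 - (-2)·-0.2183) / (9) = 0.4191

(0.6978, -0.2183, 0.4191)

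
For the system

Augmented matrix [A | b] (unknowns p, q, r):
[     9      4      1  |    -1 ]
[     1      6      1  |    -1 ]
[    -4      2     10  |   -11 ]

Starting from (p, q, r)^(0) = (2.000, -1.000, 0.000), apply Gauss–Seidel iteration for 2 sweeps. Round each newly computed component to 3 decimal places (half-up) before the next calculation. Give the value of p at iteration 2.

Iteration 1:
  p = (-1 - (4)·-1.000 - (1)·0.000) / (9) = 0.333
  q = (-1 - (1)·0.333 - (1)·0.000) / (6) = -0.222
  r = (-11 - (-4)·0.333 - (2)·-0.222) / (10) = -0.922
Iteration 2:
  p = (-1 - (4)·-0.222 - (1)·-0.922) / (9) = 0.090
  q = (-1 - (1)·0.090 - (1)·-0.922) / (6) = -0.028
  r = (-11 - (-4)·0.090 - (2)·-0.028) / (10) = -1.058

0.090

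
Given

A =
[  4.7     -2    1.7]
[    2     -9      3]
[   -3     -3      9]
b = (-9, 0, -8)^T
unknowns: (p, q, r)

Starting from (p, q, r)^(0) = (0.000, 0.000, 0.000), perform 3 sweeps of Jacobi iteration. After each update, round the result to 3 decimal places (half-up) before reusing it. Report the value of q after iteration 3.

-0.863

Iteration 1:
  p = (-9 - (-2)·0.000 - (1.7)·0.000) / (4.7) = -1.915
  q = (0 - (2)·0.000 - (3)·0.000) / (-9) = 0.000
  r = (-8 - (-3)·0.000 - (-3)·0.000) / (9) = -0.889
Iteration 2:
  p = (-9 - (-2)·0.000 - (1.7)·-0.889) / (4.7) = -1.593
  q = (0 - (2)·-1.915 - (3)·-0.889) / (-9) = -0.722
  r = (-8 - (-3)·-1.915 - (-3)·0.000) / (9) = -1.527
Iteration 3:
  p = (-9 - (-2)·-0.722 - (1.7)·-1.527) / (4.7) = -1.670
  q = (0 - (2)·-1.593 - (3)·-1.527) / (-9) = -0.863
  r = (-8 - (-3)·-1.593 - (-3)·-0.722) / (9) = -1.661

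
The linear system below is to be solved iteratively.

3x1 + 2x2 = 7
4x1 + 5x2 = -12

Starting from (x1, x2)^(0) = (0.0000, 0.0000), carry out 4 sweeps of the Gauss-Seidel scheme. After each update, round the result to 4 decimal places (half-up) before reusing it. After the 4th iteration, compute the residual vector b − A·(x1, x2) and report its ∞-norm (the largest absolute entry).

1.2945

Iteration 1:
  x1 = (7 - (2)·0.0000) / (3) = 2.3333
  x2 = (-12 - (4)·2.3333) / (5) = -4.2666
Iteration 2:
  x1 = (7 - (2)·-4.2666) / (3) = 5.1777
  x2 = (-12 - (4)·5.1777) / (5) = -6.5422
Iteration 3:
  x1 = (7 - (2)·-6.5422) / (3) = 6.6948
  x2 = (-12 - (4)·6.6948) / (5) = -7.7558
Iteration 4:
  x1 = (7 - (2)·-7.7558) / (3) = 7.5039
  x2 = (-12 - (4)·7.5039) / (5) = -8.4031
Residual b − A·x = (1.2945, -0.0001); ∞-norm = 1.2945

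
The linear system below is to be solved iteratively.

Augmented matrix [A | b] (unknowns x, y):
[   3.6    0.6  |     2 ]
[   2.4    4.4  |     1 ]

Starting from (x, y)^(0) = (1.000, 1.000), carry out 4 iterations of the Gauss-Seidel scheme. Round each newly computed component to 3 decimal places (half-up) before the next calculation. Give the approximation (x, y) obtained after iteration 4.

(0.569, -0.083)

Iteration 1:
  x = (2 - (0.6)·1.000) / (3.6) = 0.389
  y = (1 - (2.4)·0.389) / (4.4) = 0.015
Iteration 2:
  x = (2 - (0.6)·0.015) / (3.6) = 0.553
  y = (1 - (2.4)·0.553) / (4.4) = -0.074
Iteration 3:
  x = (2 - (0.6)·-0.074) / (3.6) = 0.568
  y = (1 - (2.4)·0.568) / (4.4) = -0.083
Iteration 4:
  x = (2 - (0.6)·-0.083) / (3.6) = 0.569
  y = (1 - (2.4)·0.569) / (4.4) = -0.083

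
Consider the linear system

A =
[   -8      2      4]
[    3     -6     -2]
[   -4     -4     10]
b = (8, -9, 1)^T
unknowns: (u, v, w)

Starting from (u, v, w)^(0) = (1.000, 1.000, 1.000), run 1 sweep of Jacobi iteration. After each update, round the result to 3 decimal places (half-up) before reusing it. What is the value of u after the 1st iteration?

Iteration 1:
  u = (8 - (2)·1.000 - (4)·1.000) / (-8) = -0.250
  v = (-9 - (3)·1.000 - (-2)·1.000) / (-6) = 1.667
  w = (1 - (-4)·1.000 - (-4)·1.000) / (10) = 0.900

-0.250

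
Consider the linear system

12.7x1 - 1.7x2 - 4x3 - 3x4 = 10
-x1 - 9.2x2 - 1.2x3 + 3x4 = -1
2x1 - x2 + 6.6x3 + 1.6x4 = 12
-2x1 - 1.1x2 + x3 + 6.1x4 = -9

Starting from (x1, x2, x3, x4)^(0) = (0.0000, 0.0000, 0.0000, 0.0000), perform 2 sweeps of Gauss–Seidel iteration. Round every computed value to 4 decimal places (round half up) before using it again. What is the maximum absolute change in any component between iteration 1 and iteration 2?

0.7034

Iteration 1:
  x1 = (10 - (-1.7)·0.0000 - (-4)·0.0000 - (-3)·0.0000) / (12.7) = 0.7874
  x2 = (-1 - (-1)·0.7874 - (-1.2)·0.0000 - (3)·0.0000) / (-9.2) = 0.0231
  x3 = (12 - (2)·0.7874 - (-1)·0.0231 - (1.6)·0.0000) / (6.6) = 1.5831
  x4 = (-9 - (-2)·0.7874 - (-1.1)·0.0231 - (1)·1.5831) / (6.1) = -1.4726
Iteration 2:
  x1 = (10 - (-1.7)·0.0231 - (-4)·1.5831 - (-3)·-1.4726) / (12.7) = 0.9412
  x2 = (-1 - (-1)·0.9412 - (-1.2)·1.5831 - (3)·-1.4726) / (-9.2) = -0.6803
  x3 = (12 - (2)·0.9412 - (-1)·-0.6803 - (1.6)·-1.4726) / (6.6) = 1.7869
  x4 = (-9 - (-2)·0.9412 - (-1.1)·-0.6803 - (1)·1.7869) / (6.1) = -1.5824
Change: (0.1538, -0.7034, 0.2038, -0.1098) → max |·| = 0.7034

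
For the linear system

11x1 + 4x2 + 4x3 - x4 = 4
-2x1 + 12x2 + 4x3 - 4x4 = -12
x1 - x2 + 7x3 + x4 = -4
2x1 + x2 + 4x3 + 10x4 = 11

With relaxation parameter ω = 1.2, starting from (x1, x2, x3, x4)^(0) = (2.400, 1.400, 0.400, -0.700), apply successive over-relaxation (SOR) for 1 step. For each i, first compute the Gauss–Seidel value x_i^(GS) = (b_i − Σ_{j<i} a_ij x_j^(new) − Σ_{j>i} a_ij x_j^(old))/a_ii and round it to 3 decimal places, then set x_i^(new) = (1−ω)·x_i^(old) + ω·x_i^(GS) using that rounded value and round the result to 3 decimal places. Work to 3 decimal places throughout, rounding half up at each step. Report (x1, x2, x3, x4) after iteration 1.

Iteration 1:
  x1: GS value = (4 - (4)·1.400 - (4)·0.400 - (-1)·-0.700) / (11) = -0.355;  x1 ← (1−ω)·2.400 + ω·-0.355 = -0.906
  x2: GS value = (-12 - (-2)·-0.906 - (4)·0.400 - (-4)·-0.700) / (12) = -1.518;  x2 ← (1−ω)·1.400 + ω·-1.518 = -2.102
  x3: GS value = (-4 - (1)·-0.906 - (-1)·-2.102 - (1)·-0.700) / (7) = -0.642;  x3 ← (1−ω)·0.400 + ω·-0.642 = -0.850
  x4: GS value = (11 - (2)·-0.906 - (1)·-2.102 - (4)·-0.850) / (10) = 1.831;  x4 ← (1−ω)·-0.700 + ω·1.831 = 2.337

(-0.906, -2.102, -0.850, 2.337)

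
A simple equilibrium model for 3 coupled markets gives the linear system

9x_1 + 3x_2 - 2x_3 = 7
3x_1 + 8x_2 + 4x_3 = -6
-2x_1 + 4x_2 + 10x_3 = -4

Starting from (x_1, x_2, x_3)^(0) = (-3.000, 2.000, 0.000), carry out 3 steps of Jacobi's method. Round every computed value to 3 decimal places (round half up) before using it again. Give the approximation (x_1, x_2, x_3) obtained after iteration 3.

(0.624, -0.581, -0.393)

Iteration 1:
  x_1 = (7 - (3)·2.000 - (-2)·0.000) / (9) = 0.111
  x_2 = (-6 - (3)·-3.000 - (4)·0.000) / (8) = 0.375
  x_3 = (-4 - (-2)·-3.000 - (4)·2.000) / (10) = -1.800
Iteration 2:
  x_1 = (7 - (3)·0.375 - (-2)·-1.800) / (9) = 0.253
  x_2 = (-6 - (3)·0.111 - (4)·-1.800) / (8) = 0.108
  x_3 = (-4 - (-2)·0.111 - (4)·0.375) / (10) = -0.528
Iteration 3:
  x_1 = (7 - (3)·0.108 - (-2)·-0.528) / (9) = 0.624
  x_2 = (-6 - (3)·0.253 - (4)·-0.528) / (8) = -0.581
  x_3 = (-4 - (-2)·0.253 - (4)·0.108) / (10) = -0.393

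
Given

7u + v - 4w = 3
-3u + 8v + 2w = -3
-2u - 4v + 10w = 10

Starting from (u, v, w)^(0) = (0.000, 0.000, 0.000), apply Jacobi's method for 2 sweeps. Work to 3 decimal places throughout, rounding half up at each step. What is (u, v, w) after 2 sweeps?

(1.054, -0.464, 0.936)

Iteration 1:
  u = (3 - (1)·0.000 - (-4)·0.000) / (7) = 0.429
  v = (-3 - (-3)·0.000 - (2)·0.000) / (8) = -0.375
  w = (10 - (-2)·0.000 - (-4)·0.000) / (10) = 1.000
Iteration 2:
  u = (3 - (1)·-0.375 - (-4)·1.000) / (7) = 1.054
  v = (-3 - (-3)·0.429 - (2)·1.000) / (8) = -0.464
  w = (10 - (-2)·0.429 - (-4)·-0.375) / (10) = 0.936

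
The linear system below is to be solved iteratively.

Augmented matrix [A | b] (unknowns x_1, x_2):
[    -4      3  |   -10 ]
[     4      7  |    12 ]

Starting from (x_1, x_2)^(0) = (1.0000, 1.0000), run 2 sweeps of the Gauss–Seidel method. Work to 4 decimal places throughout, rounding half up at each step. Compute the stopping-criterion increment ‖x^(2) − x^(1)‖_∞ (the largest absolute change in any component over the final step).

Iteration 1:
  x_1 = (-10 - (3)·1.0000) / (-4) = 3.2500
  x_2 = (12 - (4)·3.2500) / (7) = -0.1429
Iteration 2:
  x_1 = (-10 - (3)·-0.1429) / (-4) = 2.3928
  x_2 = (12 - (4)·2.3928) / (7) = 0.3470
Change: (-0.8572, 0.4899) → max |·| = 0.8572

0.8572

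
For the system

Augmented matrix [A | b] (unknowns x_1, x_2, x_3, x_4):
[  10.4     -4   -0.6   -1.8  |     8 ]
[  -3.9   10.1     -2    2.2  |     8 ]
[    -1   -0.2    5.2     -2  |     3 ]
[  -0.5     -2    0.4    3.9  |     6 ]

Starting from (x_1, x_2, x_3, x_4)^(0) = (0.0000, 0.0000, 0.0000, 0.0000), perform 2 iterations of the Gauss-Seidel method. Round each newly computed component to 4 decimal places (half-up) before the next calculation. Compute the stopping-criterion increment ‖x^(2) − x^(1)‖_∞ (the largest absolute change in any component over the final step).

0.9742

Iteration 1:
  x_1 = (8 - (-4)·0.0000 - (-0.6)·0.0000 - (-1.8)·0.0000) / (10.4) = 0.7692
  x_2 = (8 - (-3.9)·0.7692 - (-2)·0.0000 - (2.2)·0.0000) / (10.1) = 1.0891
  x_3 = (3 - (-1)·0.7692 - (-0.2)·1.0891 - (-2)·0.0000) / (5.2) = 0.7667
  x_4 = (6 - (-0.5)·0.7692 - (-2)·1.0891 - (0.4)·0.7667) / (3.9) = 2.1170
Iteration 2:
  x_1 = (8 - (-4)·1.0891 - (-0.6)·0.7667 - (-1.8)·2.1170) / (10.4) = 1.5988
  x_2 = (8 - (-3.9)·1.5988 - (-2)·0.7667 - (2.2)·2.1170) / (10.1) = 1.1001
  x_3 = (3 - (-1)·1.5988 - (-0.2)·1.1001 - (-2)·2.1170) / (5.2) = 1.7409
  x_4 = (6 - (-0.5)·1.5988 - (-2)·1.1001 - (0.4)·1.7409) / (3.9) = 2.1290
Change: (0.8296, 0.0110, 0.9742, 0.0120) → max |·| = 0.9742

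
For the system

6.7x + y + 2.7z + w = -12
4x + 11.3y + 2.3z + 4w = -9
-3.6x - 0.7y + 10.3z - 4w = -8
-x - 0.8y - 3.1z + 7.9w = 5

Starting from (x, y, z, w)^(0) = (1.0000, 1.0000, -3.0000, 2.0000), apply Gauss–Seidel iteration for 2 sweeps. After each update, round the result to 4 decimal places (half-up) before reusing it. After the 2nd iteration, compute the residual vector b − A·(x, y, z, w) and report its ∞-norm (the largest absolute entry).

3.4333

Iteration 1:
  x = (-12 - (1)·1.0000 - (2.7)·-3.0000 - (1)·2.0000) / (6.7) = -1.0299
  y = (-9 - (4)·-1.0299 - (2.3)·-3.0000 - (4)·2.0000) / (11.3) = -0.5292
  z = (-8 - (-3.6)·-1.0299 - (-0.7)·-0.5292 - (-4)·2.0000) / (10.3) = -0.3959
  w = (5 - (-1)·-1.0299 - (-0.8)·-0.5292 - (-3.1)·-0.3959) / (7.9) = 0.2936
Iteration 2:
  x = (-12 - (1)·-0.5292 - (2.7)·-0.3959 - (1)·0.2936) / (6.7) = -1.5963
  y = (-9 - (4)·-1.5963 - (2.3)·-0.3959 - (4)·0.2936) / (11.3) = -0.2547
  z = (-8 - (-3.6)·-1.5963 - (-0.7)·-0.2547 - (-4)·0.2936) / (10.3) = -1.2379
  w = (5 - (-1)·-1.5963 - (-0.8)·-0.2547 - (-3.1)·-1.2379) / (7.9) = -0.0807
Residual b − A·x = (2.3729, 3.4333, -1.4974, 0.0000); ∞-norm = 3.4333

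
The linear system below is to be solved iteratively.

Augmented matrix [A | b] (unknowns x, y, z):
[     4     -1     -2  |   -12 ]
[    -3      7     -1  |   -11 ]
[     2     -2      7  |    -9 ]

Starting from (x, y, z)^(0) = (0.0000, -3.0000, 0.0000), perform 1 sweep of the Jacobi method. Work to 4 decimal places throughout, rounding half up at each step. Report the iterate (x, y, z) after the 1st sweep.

Iteration 1:
  x = (-12 - (-1)·-3.0000 - (-2)·0.0000) / (4) = -3.7500
  y = (-11 - (-3)·0.0000 - (-1)·0.0000) / (7) = -1.5714
  z = (-9 - (2)·0.0000 - (-2)·-3.0000) / (7) = -2.1429

(-3.7500, -1.5714, -2.1429)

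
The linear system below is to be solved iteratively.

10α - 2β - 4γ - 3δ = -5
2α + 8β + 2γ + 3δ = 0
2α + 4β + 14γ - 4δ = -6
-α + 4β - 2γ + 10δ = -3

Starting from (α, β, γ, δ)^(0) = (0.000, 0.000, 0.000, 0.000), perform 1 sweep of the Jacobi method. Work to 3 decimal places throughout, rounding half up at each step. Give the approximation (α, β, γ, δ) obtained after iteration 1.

Iteration 1:
  α = (-5 - (-2)·0.000 - (-4)·0.000 - (-3)·0.000) / (10) = -0.500
  β = (0 - (2)·0.000 - (2)·0.000 - (3)·0.000) / (8) = 0.000
  γ = (-6 - (2)·0.000 - (4)·0.000 - (-4)·0.000) / (14) = -0.429
  δ = (-3 - (-1)·0.000 - (4)·0.000 - (-2)·0.000) / (10) = -0.300

(-0.500, 0.000, -0.429, -0.300)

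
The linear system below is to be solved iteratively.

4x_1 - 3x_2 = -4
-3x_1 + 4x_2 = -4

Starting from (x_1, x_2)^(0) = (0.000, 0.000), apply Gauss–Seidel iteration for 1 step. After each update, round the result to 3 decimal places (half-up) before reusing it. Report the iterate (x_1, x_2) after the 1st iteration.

(-1.000, -1.750)

Iteration 1:
  x_1 = (-4 - (-3)·0.000) / (4) = -1.000
  x_2 = (-4 - (-3)·-1.000) / (4) = -1.750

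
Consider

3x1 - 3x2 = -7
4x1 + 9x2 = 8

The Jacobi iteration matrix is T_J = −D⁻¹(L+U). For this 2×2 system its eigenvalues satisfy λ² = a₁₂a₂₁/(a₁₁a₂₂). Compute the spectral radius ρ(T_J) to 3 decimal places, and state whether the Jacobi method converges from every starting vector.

a₁₂a₂₁/(a₁₁a₂₂) = (-3)·(4) / ((3)·(9)) = -0.444444
ρ = √|-0.444444| = √0.444444 = 0.667
ρ < 1, so Jacobi converges

0.667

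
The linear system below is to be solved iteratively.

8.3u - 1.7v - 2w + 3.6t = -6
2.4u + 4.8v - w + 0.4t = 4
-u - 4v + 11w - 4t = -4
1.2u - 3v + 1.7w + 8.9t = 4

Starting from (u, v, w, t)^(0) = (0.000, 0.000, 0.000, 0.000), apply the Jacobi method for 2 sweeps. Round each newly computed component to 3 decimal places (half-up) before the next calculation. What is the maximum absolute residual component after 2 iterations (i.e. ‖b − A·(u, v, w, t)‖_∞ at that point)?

Iteration 1:
  u = (-6 - (-1.7)·0.000 - (-2)·0.000 - (3.6)·0.000) / (8.3) = -0.723
  v = (4 - (2.4)·0.000 - (-1)·0.000 - (0.4)·0.000) / (4.8) = 0.833
  w = (-4 - (-1)·0.000 - (-4)·0.000 - (-4)·0.000) / (11) = -0.364
  t = (4 - (1.2)·0.000 - (-3)·0.000 - (1.7)·0.000) / (8.9) = 0.449
Iteration 2:
  u = (-6 - (-1.7)·0.833 - (-2)·-0.364 - (3.6)·0.449) / (8.3) = -0.835
  v = (4 - (2.4)·-0.723 - (-1)·-0.364 - (0.4)·0.449) / (4.8) = 1.082
  w = (-4 - (-1)·-0.723 - (-4)·0.833 - (-4)·0.449) / (11) = 0.037
  t = (4 - (1.2)·-0.723 - (-3)·0.833 - (1.7)·-0.364) / (8.9) = 0.897
Residual b − A·x = (-0.385, 0.489, 2.674, 0.202); ∞-norm = 2.674

2.674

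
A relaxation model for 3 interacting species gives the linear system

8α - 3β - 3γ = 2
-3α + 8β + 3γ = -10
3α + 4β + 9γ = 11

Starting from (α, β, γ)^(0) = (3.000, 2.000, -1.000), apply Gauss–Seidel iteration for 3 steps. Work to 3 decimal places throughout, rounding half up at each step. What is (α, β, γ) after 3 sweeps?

Iteration 1:
  α = (2 - (-3)·2.000 - (-3)·-1.000) / (8) = 0.625
  β = (-10 - (-3)·0.625 - (3)·-1.000) / (8) = -0.641
  γ = (11 - (3)·0.625 - (4)·-0.641) / (9) = 1.299
Iteration 2:
  α = (2 - (-3)·-0.641 - (-3)·1.299) / (8) = 0.497
  β = (-10 - (-3)·0.497 - (3)·1.299) / (8) = -1.551
  γ = (11 - (3)·0.497 - (4)·-1.551) / (9) = 1.746
Iteration 3:
  α = (2 - (-3)·-1.551 - (-3)·1.746) / (8) = 0.323
  β = (-10 - (-3)·0.323 - (3)·1.746) / (8) = -1.784
  γ = (11 - (3)·0.323 - (4)·-1.784) / (9) = 1.907

(0.323, -1.784, 1.907)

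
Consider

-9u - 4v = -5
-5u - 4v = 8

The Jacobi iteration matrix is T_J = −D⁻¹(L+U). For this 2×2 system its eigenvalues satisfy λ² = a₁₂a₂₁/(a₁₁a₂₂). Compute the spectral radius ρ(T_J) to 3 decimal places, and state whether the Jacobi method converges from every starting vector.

0.745

a₁₂a₂₁/(a₁₁a₂₂) = (-4)·(-5) / ((-9)·(-4)) = 0.555556
ρ = √|0.555556| = √0.555556 = 0.745
ρ < 1, so Jacobi converges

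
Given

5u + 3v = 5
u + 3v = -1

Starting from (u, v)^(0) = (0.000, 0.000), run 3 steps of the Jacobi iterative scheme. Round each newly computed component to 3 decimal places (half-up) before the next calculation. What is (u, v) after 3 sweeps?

(1.400, -0.733)

Iteration 1:
  u = (5 - (3)·0.000) / (5) = 1.000
  v = (-1 - (1)·0.000) / (3) = -0.333
Iteration 2:
  u = (5 - (3)·-0.333) / (5) = 1.200
  v = (-1 - (1)·1.000) / (3) = -0.667
Iteration 3:
  u = (5 - (3)·-0.667) / (5) = 1.400
  v = (-1 - (1)·1.200) / (3) = -0.733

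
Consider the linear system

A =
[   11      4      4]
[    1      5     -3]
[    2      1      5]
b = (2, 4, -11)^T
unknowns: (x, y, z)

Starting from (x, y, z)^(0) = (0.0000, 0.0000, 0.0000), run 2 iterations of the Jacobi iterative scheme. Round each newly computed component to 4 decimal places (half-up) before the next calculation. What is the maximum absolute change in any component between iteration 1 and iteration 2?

1.3564

Iteration 1:
  x = (2 - (4)·0.0000 - (4)·0.0000) / (11) = 0.1818
  y = (4 - (1)·0.0000 - (-3)·0.0000) / (5) = 0.8000
  z = (-11 - (2)·0.0000 - (1)·0.0000) / (5) = -2.2000
Iteration 2:
  x = (2 - (4)·0.8000 - (4)·-2.2000) / (11) = 0.6909
  y = (4 - (1)·0.1818 - (-3)·-2.2000) / (5) = -0.5564
  z = (-11 - (2)·0.1818 - (1)·0.8000) / (5) = -2.4327
Change: (0.5091, -1.3564, -0.2327) → max |·| = 1.3564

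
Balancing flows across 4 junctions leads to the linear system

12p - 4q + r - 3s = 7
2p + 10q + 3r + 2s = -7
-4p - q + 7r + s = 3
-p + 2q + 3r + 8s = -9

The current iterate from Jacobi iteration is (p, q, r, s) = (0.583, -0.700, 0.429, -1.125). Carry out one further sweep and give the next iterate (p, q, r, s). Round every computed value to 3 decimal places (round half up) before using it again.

One sweep:
  p = (7 - (-4)·-0.700 - (1)·0.429 - (-3)·-1.125) / (12) = 0.033
  q = (-7 - (2)·0.583 - (3)·0.429 - (2)·-1.125) / (10) = -0.720
  r = (3 - (-4)·0.583 - (-1)·-0.700 - (1)·-1.125) / (7) = 0.822
  s = (-9 - (-1)·0.583 - (2)·-0.700 - (3)·0.429) / (8) = -1.038

(0.033, -0.720, 0.822, -1.038)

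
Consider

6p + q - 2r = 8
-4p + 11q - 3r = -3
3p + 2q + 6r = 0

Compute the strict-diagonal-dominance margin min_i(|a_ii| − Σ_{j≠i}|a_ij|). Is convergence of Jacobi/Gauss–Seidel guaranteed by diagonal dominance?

row 1: |6| − (1+2) = 3
row 2: |11| − (4+3) = 4
row 3: |6| − (3+2) = 1
minimum over rows = 1 → strictly diagonally dominant (convergence guaranteed)

1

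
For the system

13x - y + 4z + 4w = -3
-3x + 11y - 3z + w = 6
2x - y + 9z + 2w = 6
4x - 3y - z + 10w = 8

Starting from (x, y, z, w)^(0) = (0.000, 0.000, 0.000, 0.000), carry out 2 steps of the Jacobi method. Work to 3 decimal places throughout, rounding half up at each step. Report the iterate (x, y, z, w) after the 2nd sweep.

(-0.640, 0.592, 0.601, 1.123)

Iteration 1:
  x = (-3 - (-1)·0.000 - (4)·0.000 - (4)·0.000) / (13) = -0.231
  y = (6 - (-3)·0.000 - (-3)·0.000 - (1)·0.000) / (11) = 0.545
  z = (6 - (2)·0.000 - (-1)·0.000 - (2)·0.000) / (9) = 0.667
  w = (8 - (4)·0.000 - (-3)·0.000 - (-1)·0.000) / (10) = 0.800
Iteration 2:
  x = (-3 - (-1)·0.545 - (4)·0.667 - (4)·0.800) / (13) = -0.640
  y = (6 - (-3)·-0.231 - (-3)·0.667 - (1)·0.800) / (11) = 0.592
  z = (6 - (2)·-0.231 - (-1)·0.545 - (2)·0.800) / (9) = 0.601
  w = (8 - (4)·-0.231 - (-3)·0.545 - (-1)·0.667) / (10) = 1.123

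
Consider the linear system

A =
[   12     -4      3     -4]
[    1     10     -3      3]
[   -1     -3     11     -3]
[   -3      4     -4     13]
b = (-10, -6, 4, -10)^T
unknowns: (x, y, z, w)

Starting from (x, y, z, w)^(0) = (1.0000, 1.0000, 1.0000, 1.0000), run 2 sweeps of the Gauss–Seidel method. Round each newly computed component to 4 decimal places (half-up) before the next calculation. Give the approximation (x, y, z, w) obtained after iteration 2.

Iteration 1:
  x = (-10 - (-4)·1.0000 - (3)·1.0000 - (-4)·1.0000) / (12) = -0.4167
  y = (-6 - (1)·-0.4167 - (-3)·1.0000 - (3)·1.0000) / (10) = -0.5583
  z = (4 - (-1)·-0.4167 - (-3)·-0.5583 - (-3)·1.0000) / (11) = 0.4462
  w = (-10 - (-3)·-0.4167 - (4)·-0.5583 - (-4)·0.4462) / (13) = -0.5563
Iteration 2:
  x = (-10 - (-4)·-0.5583 - (3)·0.4462 - (-4)·-0.5563) / (12) = -1.3164
  y = (-6 - (1)·-1.3164 - (-3)·0.4462 - (3)·-0.5563) / (10) = -0.1676
  z = (4 - (-1)·-1.3164 - (-3)·-0.1676 - (-3)·-0.5563) / (11) = 0.0465
  w = (-10 - (-3)·-1.3164 - (4)·-0.1676 - (-4)·0.0465) / (13) = -1.0071

(-1.3164, -0.1676, 0.0465, -1.0071)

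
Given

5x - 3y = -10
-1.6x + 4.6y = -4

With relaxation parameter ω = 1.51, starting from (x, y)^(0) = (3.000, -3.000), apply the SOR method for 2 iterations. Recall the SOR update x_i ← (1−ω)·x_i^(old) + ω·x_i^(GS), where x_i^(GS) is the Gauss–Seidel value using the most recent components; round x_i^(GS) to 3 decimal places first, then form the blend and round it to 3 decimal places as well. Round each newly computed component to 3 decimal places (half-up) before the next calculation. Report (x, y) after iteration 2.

Iteration 1:
  x: GS value = (-10 - (-3)·-3.000) / (5) = -3.800;  x ← (1−ω)·3.000 + ω·-3.800 = -7.268
  y: GS value = (-4 - (-1.6)·-7.268) / (4.6) = -3.398;  y ← (1−ω)·-3.000 + ω·-3.398 = -3.601
Iteration 2:
  x: GS value = (-10 - (-3)·-3.601) / (5) = -4.161;  x ← (1−ω)·-7.268 + ω·-4.161 = -2.576
  y: GS value = (-4 - (-1.6)·-2.576) / (4.6) = -1.766;  y ← (1−ω)·-3.601 + ω·-1.766 = -0.830

(-2.576, -0.830)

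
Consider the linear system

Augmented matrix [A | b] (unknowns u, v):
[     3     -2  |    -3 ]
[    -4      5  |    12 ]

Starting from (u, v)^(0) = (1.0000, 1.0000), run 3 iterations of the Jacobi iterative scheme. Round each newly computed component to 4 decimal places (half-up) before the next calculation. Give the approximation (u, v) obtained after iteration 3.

(0.4223, 3.3066)

Iteration 1:
  u = (-3 - (-2)·1.0000) / (3) = -0.3333
  v = (12 - (-4)·1.0000) / (5) = 3.2000
Iteration 2:
  u = (-3 - (-2)·3.2000) / (3) = 1.1333
  v = (12 - (-4)·-0.3333) / (5) = 2.1334
Iteration 3:
  u = (-3 - (-2)·2.1334) / (3) = 0.4223
  v = (12 - (-4)·1.1333) / (5) = 3.3066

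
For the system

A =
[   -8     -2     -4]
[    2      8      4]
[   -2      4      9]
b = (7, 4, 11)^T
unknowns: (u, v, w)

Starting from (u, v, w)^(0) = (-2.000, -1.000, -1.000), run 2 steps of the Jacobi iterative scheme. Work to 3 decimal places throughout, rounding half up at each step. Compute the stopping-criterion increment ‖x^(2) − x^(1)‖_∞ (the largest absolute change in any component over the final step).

Iteration 1:
  u = (7 - (-2)·-1.000 - (-4)·-1.000) / (-8) = -0.125
  v = (4 - (2)·-2.000 - (4)·-1.000) / (8) = 1.500
  w = (11 - (-2)·-2.000 - (4)·-1.000) / (9) = 1.222
Iteration 2:
  u = (7 - (-2)·1.500 - (-4)·1.222) / (-8) = -1.861
  v = (4 - (2)·-0.125 - (4)·1.222) / (8) = -0.080
  w = (11 - (-2)·-0.125 - (4)·1.500) / (9) = 0.528
Change: (-1.736, -1.580, -0.694) → max |·| = 1.736

1.736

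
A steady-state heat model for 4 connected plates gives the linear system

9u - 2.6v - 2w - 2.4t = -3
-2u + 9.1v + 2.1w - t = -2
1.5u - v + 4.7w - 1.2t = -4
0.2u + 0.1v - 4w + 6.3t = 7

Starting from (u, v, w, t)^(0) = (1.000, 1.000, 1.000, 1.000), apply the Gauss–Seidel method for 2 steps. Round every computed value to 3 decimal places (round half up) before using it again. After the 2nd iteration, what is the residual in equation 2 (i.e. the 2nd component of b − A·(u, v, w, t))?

-0.284

Iteration 1:
  u = (-3 - (-2.6)·1.000 - (-2)·1.000 - (-2.4)·1.000) / (9) = 0.444
  v = (-2 - (-2)·0.444 - (2.1)·1.000 - (-1)·1.000) / (9.1) = -0.243
  w = (-4 - (1.5)·0.444 - (-1)·-0.243 - (-1.2)·1.000) / (4.7) = -0.789
  t = (7 - (0.2)·0.444 - (0.1)·-0.243 - (-4)·-0.789) / (6.3) = 0.600
Iteration 2:
  u = (-3 - (-2.6)·-0.243 - (-2)·-0.789 - (-2.4)·0.600) / (9) = -0.419
  v = (-2 - (-2)·-0.419 - (2.1)·-0.789 - (-1)·0.600) / (9.1) = -0.064
  w = (-4 - (1.5)·-0.419 - (-1)·-0.064 - (-1.2)·0.600) / (4.7) = -0.578
  t = (7 - (0.2)·-0.419 - (0.1)·-0.064 - (-4)·-0.578) / (6.3) = 0.758
Residual b − A·x = (1.268, -0.284, 0.191, 0.003)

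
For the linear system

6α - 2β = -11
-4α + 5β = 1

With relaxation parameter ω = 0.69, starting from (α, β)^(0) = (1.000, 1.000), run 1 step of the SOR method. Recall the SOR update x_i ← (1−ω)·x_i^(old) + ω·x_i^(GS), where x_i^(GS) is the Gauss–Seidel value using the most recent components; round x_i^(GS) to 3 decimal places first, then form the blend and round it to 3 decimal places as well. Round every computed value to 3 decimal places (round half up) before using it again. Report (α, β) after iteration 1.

(-0.725, 0.048)

Iteration 1:
  α: GS value = (-11 - (-2)·1.000) / (6) = -1.500;  α ← (1−ω)·1.000 + ω·-1.500 = -0.725
  β: GS value = (1 - (-4)·-0.725) / (5) = -0.380;  β ← (1−ω)·1.000 + ω·-0.380 = 0.048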